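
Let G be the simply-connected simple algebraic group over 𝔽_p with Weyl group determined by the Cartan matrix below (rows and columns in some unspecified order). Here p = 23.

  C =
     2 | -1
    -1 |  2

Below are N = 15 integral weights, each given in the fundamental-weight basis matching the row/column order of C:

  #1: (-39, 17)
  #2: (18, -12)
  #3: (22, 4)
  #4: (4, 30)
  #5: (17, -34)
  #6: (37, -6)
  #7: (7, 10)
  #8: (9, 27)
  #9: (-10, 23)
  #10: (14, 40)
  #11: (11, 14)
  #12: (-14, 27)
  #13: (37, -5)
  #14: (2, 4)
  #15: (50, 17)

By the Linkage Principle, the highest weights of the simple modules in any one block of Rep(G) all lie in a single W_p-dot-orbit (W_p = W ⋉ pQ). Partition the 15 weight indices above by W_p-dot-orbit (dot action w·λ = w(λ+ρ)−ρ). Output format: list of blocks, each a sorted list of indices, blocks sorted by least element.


A_2 Cartan matrix, 2 simple roots permuted; ρ=(1,1).

Alcove-folded reps (p=23, 15 weights, presented ϖ-order):

  [1] (3, 5)
  [2] (8, 11)
  [3] (18, 0)
  [4] (8, 10)
  [5] (5, 8)
  [6] (8, 10)
  [7] (8, 11)
  [8] (5, 8)
  [9] (8, 14)
  [10] (8, 10)
  [11] (8, 11)
  [12] (8, 10)
  [13] (8, 11)
  [14] (3, 5)
  [15] (18, 0)

Grouping the 15 weights by Ā_23-representative: 6 linkage classes.

[[1, 14], [2, 7, 11, 13], [3, 15], [4, 6, 10, 12], [5, 8], [9]]


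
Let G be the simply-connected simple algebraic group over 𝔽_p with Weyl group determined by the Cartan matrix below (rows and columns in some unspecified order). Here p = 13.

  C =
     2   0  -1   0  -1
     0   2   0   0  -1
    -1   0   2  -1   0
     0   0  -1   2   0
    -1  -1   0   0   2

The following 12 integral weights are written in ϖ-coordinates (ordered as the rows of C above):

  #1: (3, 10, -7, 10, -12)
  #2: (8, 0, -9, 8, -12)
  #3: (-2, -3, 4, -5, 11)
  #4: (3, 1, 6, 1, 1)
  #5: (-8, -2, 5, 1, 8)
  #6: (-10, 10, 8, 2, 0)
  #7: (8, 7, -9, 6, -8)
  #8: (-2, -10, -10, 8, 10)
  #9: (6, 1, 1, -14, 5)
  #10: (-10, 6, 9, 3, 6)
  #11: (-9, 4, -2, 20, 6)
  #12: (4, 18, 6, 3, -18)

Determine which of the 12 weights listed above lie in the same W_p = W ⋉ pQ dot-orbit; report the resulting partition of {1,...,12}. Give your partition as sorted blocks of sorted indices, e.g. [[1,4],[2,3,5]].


A_5 Cartan matrix, 5 simple roots permuted; ρ=(1,1,1,1,1).

Alcove-folded reps (p=13, 12 weights, presented ϖ-order):

  λ_1 → (4, 2, 5, 2, 0);  λ_2 → (1, 1, 0, 1, 8);  λ_3 → (1, 1, 0, 1, 8);  λ_4 → (4, 2, 5, 2, 0);  λ_5 → (6, 1, 1, 1, 1);  λ_6 → (1, 1, 0, 1, 8);  λ_7 → (6, 1, 1, 1, 1);  λ_8 → (1, 1, 0, 1, 8);  λ_9 → (4, 2, 5, 2, 0);  λ_10 → (6, 1, 1, 1, 1);  λ_11 → (6, 1, 1, 1, 1);  λ_12 → (6, 1, 1, 1, 1)

3 distinct reps among the 12 weights ⇒ 3 W_13-linkage classes:

[[1, 4, 9], [2, 3, 6, 8], [5, 7, 10, 11, 12]]


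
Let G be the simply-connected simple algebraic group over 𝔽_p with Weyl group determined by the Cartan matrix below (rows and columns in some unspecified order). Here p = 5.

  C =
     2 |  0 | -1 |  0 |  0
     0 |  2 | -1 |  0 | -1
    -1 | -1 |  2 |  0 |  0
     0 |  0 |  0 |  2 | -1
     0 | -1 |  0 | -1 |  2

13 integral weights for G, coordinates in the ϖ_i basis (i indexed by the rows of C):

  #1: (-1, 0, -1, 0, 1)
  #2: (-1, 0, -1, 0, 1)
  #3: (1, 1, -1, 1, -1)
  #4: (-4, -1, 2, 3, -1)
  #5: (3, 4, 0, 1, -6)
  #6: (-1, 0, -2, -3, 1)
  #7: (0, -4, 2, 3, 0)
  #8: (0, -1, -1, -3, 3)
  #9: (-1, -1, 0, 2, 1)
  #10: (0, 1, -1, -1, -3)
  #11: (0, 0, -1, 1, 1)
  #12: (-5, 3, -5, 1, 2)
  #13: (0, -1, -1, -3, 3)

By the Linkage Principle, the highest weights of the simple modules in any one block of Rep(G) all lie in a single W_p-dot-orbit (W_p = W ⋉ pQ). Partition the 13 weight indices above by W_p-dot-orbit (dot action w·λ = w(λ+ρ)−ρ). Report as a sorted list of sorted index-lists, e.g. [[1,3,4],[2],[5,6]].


Dynkin diagram of C (from the 8 off-diagonal −1 entries): A_5.

Folding the 13 weights λ_j+ρ into Ā_5 (reps in the given 5-coord order):

  λ_1 → (0, 1, 0, 1, 2);  λ_2 → (0, 1, 0, 1, 2);  λ_3 → (1, 2, 0, 1, 0);  λ_4 → (1, 0, 0, 2, 0);  λ_5 → (1, 0, 0, 2, 0);  λ_6 → (1, 0, 0, 2, 0);  λ_7 → (0, 1, 0, 1, 2);  λ_8 → (1, 0, 0, 2, 2);  λ_9 → (1, 0, 0, 2, 2);  λ_10 → (1, 0, 0, 2, 0);  λ_11 → (0, 1, 0, 1, 2);  λ_12 → (0, 1, 0, 1, 2);  λ_13 → (1, 0, 0, 2, 2)

Linkage partition of the 13 weights (4 classes, p=5):

[[1, 2, 7, 11, 12], [3], [4, 5, 6, 10], [8, 9, 13]]


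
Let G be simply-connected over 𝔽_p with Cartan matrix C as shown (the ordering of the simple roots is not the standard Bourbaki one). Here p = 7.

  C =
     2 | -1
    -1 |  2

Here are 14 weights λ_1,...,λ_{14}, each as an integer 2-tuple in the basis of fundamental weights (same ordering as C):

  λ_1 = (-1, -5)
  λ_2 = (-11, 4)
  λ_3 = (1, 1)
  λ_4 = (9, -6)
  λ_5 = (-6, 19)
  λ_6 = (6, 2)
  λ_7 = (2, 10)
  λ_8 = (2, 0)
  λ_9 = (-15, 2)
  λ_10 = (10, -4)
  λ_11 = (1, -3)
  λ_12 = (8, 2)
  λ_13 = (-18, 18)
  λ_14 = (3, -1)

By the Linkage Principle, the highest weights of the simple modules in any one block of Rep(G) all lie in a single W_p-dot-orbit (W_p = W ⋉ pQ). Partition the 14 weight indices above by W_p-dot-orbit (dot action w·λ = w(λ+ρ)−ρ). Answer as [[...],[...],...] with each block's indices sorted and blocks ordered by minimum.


C ↔ A_2 under row/col permutation; |W(A_2)| = 6.

λ_j+ρ reflected into Ā_7 (⟨·,θ^∨⟩≤7); 2-tuples as given:

    λ_1 → (4, 0)
    λ_2 → (2, 2)
    λ_3 → (2, 2)
    λ_4 → (2, 2)
    λ_5 → (1, 5)
    λ_6 → (4, 0)
    λ_7 → (4, 0)
    λ_8 → (3, 1)
    λ_9 → (4, 0)
    λ_10 → (3, 1)
    λ_11 → (0, 2)
    λ_12 → (2, 2)
    λ_13 → (2, 2)
    λ_14 → (4, 0)

Partition of {1..14} into 5 W_7-dot-orbits:

[[1, 6, 7, 9, 14], [2, 3, 4, 12, 13], [5], [8, 10], [11]]


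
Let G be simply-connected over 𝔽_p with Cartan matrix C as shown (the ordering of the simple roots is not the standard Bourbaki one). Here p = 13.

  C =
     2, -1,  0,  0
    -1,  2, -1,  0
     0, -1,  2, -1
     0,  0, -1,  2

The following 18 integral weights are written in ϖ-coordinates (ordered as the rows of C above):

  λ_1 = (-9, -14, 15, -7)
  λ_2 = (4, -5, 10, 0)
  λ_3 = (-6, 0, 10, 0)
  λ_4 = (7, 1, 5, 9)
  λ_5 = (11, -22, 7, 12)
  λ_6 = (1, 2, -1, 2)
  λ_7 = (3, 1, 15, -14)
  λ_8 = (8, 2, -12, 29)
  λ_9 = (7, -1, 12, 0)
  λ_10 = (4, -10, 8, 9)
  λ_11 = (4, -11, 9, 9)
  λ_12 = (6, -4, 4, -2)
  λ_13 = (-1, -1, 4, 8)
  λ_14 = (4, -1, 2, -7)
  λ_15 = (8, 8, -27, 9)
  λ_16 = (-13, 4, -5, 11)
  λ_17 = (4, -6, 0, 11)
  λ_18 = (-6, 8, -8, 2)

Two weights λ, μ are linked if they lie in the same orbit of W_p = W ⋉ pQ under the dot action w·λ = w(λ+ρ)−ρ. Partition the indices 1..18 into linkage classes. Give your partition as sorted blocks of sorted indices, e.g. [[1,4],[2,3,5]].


Dynkin diagram of C (from the 6 off-diagonal −1 entries): A_4.

Folding the 18 weights λ_j+ρ into Ā_13 (reps in the given 4-coord order):

  λ_1 → (2, 3, 0, 3) · λ_2 → (1, 4, 7, 1) · λ_3 → (1, 4, 7, 1) · λ_4 → (2, 3, 0, 3) · λ_5 → (0, 1, 4, 8) · λ_6 → (2, 3, 0, 3) · λ_7 → (2, 3, 0, 4) · λ_8 → (4, 3, 1, 1) · λ_9 → (0, 1, 4, 8) · λ_10 → (2, 3, 0, 4) · λ_11 → (2, 3, 0, 3) · λ_12 → (4, 3, 1, 1) · λ_13 → (0, 1, 4, 8) · λ_14 → (2, 3, 0, 3) · λ_15 → (2, 3, 0, 4) · λ_16 → (1, 4, 7, 1) · λ_17 → (0, 1, 4, 8) · λ_18 → (2, 3, 0, 4)

5 distinct reps among the 18 weights ⇒ 5 W_13-linkage classes:

[[1, 4, 6, 11, 14], [2, 3, 16], [5, 9, 13, 17], [7, 10, 15, 18], [8, 12]]


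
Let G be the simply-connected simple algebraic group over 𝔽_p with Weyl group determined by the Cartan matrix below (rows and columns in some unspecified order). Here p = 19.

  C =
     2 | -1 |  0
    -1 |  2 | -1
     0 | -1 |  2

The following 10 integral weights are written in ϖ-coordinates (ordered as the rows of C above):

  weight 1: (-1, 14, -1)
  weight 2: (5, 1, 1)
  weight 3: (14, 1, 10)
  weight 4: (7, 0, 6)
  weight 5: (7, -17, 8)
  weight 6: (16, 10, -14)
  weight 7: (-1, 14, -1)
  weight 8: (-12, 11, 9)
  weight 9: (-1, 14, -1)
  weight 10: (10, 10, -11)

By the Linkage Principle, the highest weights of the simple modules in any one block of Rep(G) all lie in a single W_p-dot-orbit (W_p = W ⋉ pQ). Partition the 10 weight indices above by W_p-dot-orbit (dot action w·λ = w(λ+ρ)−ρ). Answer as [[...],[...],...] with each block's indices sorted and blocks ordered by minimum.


A_3 Cartan matrix, 3 simple roots permuted; ρ=(1,1,1).

λ_j+ρ reflected into Ā_19 (⟨·,θ^∨⟩≤19); 3-tuples as given:

  λ_1+ρ ↦ (0, 15, 0)
  λ_2+ρ ↦ (6, 2, 2)
  λ_3+ρ ↦ (6, 2, 2)
  λ_4+ρ ↦ (8, 1, 7)
  λ_5+ρ ↦ (8, 1, 7)
  λ_6+ρ ↦ (6, 2, 2)
  λ_7+ρ ↦ (0, 15, 0)
  λ_8+ρ ↦ (8, 1, 7)
  λ_9+ρ ↦ (0, 15, 0)
  λ_10+ρ ↦ (8, 1, 7)

Grouping the 10 weights by Ā_19-representative: 3 linkage classes.

[[1, 7, 9], [2, 3, 6], [4, 5, 8, 10]]


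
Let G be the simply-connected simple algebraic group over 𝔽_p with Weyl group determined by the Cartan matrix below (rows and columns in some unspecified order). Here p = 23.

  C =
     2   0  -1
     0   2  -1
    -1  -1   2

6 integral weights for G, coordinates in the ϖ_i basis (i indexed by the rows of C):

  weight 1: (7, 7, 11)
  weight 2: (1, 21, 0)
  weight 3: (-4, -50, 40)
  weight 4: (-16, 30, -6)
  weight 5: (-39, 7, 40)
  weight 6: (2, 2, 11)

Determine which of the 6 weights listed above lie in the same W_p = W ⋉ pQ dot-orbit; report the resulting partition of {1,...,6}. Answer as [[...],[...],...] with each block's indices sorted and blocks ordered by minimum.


A_3 Cartan matrix, 3 simple roots permuted; ρ=(1,1,1).

Folding the 6 weights λ_j+ρ into Ā_23 (reps in the given 3-coord order):

    1: (3, 3, 12)
    2: (0, 20, 1)
    3: (3, 3, 12)
    4: (3, 3, 12)
    5: (3, 3, 12)
    6: (3, 3, 12)

These 6 weights hit 2 W_23-dot-orbits; sizes (5, 1):

[[1, 3, 4, 5, 6], [2]]


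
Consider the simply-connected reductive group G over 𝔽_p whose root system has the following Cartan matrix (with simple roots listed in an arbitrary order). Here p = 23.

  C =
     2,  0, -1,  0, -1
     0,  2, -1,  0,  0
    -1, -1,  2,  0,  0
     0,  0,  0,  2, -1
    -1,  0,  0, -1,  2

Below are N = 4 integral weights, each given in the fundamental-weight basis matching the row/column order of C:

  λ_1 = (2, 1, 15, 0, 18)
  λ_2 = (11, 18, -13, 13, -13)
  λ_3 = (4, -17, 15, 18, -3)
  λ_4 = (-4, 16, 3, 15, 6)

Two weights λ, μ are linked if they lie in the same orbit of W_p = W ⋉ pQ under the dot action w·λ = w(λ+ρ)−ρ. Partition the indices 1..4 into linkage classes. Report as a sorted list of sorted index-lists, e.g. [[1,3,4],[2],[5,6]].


Dynkin diagram of C (from the 8 off-diagonal −1 entries): A_5.

Ā_23 reps of the 4 weights (A_5, coords as presented):

  [1] (3, 1, 0, 2, 2)
  [2] (12, 7, 0, 2, 0)
  [3] (3, 1, 0, 2, 2)
  [4] (3, 1, 0, 2, 2)

The 4 indices split into 2 linkage classes (same alcove rep ⇔ same W_23-dot-orbit):

[[1, 3, 4], [2]]


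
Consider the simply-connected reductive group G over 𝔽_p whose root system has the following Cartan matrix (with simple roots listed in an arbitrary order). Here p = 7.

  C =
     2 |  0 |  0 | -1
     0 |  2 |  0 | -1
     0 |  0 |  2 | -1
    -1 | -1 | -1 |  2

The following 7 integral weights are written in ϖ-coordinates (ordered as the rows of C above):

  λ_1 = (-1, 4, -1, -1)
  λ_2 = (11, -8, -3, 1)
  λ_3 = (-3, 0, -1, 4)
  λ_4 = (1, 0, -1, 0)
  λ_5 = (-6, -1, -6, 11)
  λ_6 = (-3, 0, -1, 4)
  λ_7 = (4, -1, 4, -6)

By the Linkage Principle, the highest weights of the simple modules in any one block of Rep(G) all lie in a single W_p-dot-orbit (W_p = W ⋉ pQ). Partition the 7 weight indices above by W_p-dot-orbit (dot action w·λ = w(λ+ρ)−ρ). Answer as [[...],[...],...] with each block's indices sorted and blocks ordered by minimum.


Dynkin diagram of C (from the 6 off-diagonal −1 entries): D_4.

W_7-reps of the 7 weights in Ā_7 (same 4-coord order as C):

    1: (0, 5, 0, 0)
    2: (0, 5, 0, 0)
    3: (2, 1, 0, 1)
    4: (2, 1, 0, 1)
    5: (0, 5, 0, 0)
    6: (2, 1, 0, 1)
    7: (0, 5, 0, 0)

The 7 indices split into 2 linkage classes (same alcove rep ⇔ same W_7-dot-orbit):

[[1, 2, 5, 7], [3, 4, 6]]


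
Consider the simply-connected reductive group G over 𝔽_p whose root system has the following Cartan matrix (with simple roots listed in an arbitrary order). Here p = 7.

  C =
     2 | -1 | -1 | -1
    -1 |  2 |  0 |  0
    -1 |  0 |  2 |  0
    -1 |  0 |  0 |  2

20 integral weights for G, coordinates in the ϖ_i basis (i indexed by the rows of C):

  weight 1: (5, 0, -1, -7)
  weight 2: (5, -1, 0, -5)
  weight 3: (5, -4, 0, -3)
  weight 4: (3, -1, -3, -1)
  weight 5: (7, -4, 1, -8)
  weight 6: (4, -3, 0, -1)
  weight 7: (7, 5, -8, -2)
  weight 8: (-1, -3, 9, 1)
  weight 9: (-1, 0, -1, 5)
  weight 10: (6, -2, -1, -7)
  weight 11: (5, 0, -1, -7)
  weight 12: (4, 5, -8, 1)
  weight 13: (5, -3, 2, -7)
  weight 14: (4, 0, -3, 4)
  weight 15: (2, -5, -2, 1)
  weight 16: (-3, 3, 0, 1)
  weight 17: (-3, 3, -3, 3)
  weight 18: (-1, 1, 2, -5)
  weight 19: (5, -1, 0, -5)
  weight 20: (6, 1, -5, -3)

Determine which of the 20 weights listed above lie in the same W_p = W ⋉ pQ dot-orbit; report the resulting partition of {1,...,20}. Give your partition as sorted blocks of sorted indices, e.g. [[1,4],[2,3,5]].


C ↔ D_4 under row/col permutation; |W(D_4)| = 192.

Alcove-folded reps (p=7, 20 weights, presented ϖ-order):

  1: (0, 1, 0, 6) · 2: (0, 0, 1, 4) · 3: (0, 3, 1, 2) · 4: (2, 0, 2, 0) · 5: (0, 0, 1, 4) · 6: (1, 2, 1, 0) · 7: (0, 1, 0, 6) · 8: (2, 0, 2, 0) · 9: (0, 1, 0, 6) · 10: (0, 1, 0, 6) · 11: (0, 1, 0, 6) · 12: (0, 0, 1, 4) · 13: (0, 0, 1, 4) · 14: (1, 2, 1, 0) · 15: (1, 2, 1, 0) · 16: (1, 2, 1, 0) · 17: (2, 0, 2, 0) · 18: (1, 2, 1, 0) · 19: (0, 0, 1, 4) · 20: (2, 0, 2, 0)

Linkage partition of the 20 weights (5 classes, p=7):

[[1, 7, 9, 10, 11], [2, 5, 12, 13, 19], [3], [4, 8, 17, 20], [6, 14, 15, 16, 18]]


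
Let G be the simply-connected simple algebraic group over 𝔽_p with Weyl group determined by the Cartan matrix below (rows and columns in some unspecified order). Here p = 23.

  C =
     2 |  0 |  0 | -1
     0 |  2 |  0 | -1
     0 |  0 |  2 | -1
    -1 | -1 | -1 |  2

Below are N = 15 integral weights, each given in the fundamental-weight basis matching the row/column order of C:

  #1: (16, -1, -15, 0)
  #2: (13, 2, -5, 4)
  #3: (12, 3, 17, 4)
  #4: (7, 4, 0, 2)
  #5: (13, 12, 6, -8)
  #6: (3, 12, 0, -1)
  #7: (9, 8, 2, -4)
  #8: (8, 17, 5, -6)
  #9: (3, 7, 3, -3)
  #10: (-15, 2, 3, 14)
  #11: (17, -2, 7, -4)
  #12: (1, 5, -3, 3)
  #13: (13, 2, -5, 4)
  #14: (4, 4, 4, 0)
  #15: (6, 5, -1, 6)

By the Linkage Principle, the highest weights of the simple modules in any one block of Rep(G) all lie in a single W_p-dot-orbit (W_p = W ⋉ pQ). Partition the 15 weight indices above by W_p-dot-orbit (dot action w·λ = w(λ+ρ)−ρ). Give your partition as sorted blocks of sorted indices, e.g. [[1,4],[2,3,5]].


Type D_4, rank 4, |W|=192; reorder rows/cols to standard.

Ā_23 reps of the 15 weights (D_4, coords as presented):

  1: (4, 13, 1, 0);  2: (14, 3, 4, 1);  3: (4, 13, 1, 0);  4: (8, 5, 1, 3);  5: (7, 6, 0, 3);  6: (4, 13, 1, 0);  7: (7, 6, 0, 3);  8: (4, 13, 1, 0);  9: (2, 6, 2, 2);  10: (14, 3, 4, 1);  11: (14, 3, 4, 1);  12: (2, 6, 2, 2);  13: (14, 3, 4, 1);  14: (5, 5, 5, 1);  15: (7, 6, 0, 3)

6 distinct reps among the 15 weights ⇒ 6 W_23-linkage classes:

[[1, 3, 6, 8], [2, 10, 11, 13], [4], [5, 7, 15], [9, 12], [14]]


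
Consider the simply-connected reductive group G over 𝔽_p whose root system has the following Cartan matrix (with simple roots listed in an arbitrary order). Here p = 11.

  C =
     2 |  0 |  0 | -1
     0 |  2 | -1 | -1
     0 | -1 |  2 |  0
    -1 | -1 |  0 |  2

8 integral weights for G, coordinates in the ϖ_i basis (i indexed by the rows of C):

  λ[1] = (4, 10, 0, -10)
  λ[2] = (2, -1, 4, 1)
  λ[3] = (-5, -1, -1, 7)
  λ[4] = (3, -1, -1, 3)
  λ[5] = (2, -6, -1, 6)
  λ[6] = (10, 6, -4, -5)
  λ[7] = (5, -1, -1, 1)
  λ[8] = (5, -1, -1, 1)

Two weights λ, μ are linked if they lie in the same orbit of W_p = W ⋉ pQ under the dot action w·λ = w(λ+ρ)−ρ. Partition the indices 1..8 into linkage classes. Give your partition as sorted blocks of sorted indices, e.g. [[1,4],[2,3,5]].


Dynkin diagram of C (from the 6 off-diagonal −1 entries): A_4.

Ā_11 reps of the 8 weights (A_4, coords as presented):

  λ_1+ρ ↦ (3, 2, 0, 5) · λ_2+ρ ↦ (3, 0, 5, 2) · λ_3+ρ ↦ (4, 0, 0, 4) · λ_4+ρ ↦ (4, 0, 0, 4) · λ_5+ρ ↦ (3, 0, 5, 2) · λ_6+ρ ↦ (4, 0, 0, 4) · λ_7+ρ ↦ (6, 0, 0, 2) · λ_8+ρ ↦ (6, 0, 0, 2)

The 8 indices split into 4 linkage classes (same alcove rep ⇔ same W_11-dot-orbit):

[[1], [2, 5], [3, 4, 6], [7, 8]]


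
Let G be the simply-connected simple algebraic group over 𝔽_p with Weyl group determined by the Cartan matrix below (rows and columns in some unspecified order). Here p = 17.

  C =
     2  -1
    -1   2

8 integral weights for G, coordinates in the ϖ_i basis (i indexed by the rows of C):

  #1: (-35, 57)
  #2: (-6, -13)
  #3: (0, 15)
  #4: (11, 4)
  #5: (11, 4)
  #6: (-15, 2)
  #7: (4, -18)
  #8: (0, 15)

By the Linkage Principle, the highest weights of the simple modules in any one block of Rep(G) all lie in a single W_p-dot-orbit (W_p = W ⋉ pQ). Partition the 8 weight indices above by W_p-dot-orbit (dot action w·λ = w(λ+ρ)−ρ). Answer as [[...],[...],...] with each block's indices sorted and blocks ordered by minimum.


Type A_2, rank 2, |W|=6; reorder rows/cols to standard.

Folding the 8 weights λ_j+ρ into Ā_17 (reps in the given 2-coord order):

  λ_1+ρ ↦ (10, 0);  λ_2+ρ ↦ (12, 5);  λ_3+ρ ↦ (1, 16);  λ_4+ρ ↦ (12, 5);  λ_5+ρ ↦ (12, 5);  λ_6+ρ ↦ (3, 11);  λ_7+ρ ↦ (12, 5);  λ_8+ρ ↦ (1, 16)

These 8 weights hit 4 W_17-dot-orbits; sizes (1, 4, 2, 1):

[[1], [2, 4, 5, 7], [3, 8], [6]]


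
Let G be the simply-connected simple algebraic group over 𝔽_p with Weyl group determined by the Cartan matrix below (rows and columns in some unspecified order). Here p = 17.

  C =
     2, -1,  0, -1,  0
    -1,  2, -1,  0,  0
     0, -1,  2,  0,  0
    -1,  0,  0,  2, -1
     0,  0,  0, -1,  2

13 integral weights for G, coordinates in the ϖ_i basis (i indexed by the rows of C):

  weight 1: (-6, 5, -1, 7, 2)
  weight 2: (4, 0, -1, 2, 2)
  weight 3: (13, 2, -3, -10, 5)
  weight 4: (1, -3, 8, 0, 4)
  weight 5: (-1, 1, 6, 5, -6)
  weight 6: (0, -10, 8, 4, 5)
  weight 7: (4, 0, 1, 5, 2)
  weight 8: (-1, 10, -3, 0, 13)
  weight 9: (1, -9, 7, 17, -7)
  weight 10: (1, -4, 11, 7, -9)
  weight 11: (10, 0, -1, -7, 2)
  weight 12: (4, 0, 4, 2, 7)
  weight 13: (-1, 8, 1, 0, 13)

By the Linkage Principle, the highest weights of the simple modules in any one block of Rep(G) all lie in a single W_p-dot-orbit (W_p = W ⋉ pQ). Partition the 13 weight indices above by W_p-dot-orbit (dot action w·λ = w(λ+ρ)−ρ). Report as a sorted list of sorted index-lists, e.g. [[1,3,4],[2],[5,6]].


Root system A_5: the 5×5 matrix C matches after relabeling.

Each λ_j+ρ reduced to Ā_17; 5-tuples below use C's row order:

  λ_1+ρ ↦ (5, 1, 0, 3, 3) · λ_2+ρ ↦ (5, 1, 0, 3, 3) · λ_3+ρ ↦ (5, 1, 2, 6, 3) · λ_4+ρ ↦ (0, 2, 7, 1, 5) · λ_5+ρ ↦ (0, 2, 7, 1, 5) · λ_6+ρ ↦ (5, 1, 0, 3, 3) · λ_7+ρ ↦ (5, 1, 2, 6, 3) · λ_8+ρ ↦ (0, 2, 7, 1, 5) · λ_9+ρ ↦ (5, 1, 2, 6, 3) · λ_10+ρ ↦ (0, 2, 7, 1, 5) · λ_11+ρ ↦ (5, 1, 0, 3, 3) · λ_12+ρ ↦ (5, 1, 0, 3, 3) · λ_13+ρ ↦ (0, 2, 7, 1, 5)

These 13 weights hit 3 W_17-dot-orbits; sizes (5, 3, 5):

[[1, 2, 6, 11, 12], [3, 7, 9], [4, 5, 8, 10, 13]]


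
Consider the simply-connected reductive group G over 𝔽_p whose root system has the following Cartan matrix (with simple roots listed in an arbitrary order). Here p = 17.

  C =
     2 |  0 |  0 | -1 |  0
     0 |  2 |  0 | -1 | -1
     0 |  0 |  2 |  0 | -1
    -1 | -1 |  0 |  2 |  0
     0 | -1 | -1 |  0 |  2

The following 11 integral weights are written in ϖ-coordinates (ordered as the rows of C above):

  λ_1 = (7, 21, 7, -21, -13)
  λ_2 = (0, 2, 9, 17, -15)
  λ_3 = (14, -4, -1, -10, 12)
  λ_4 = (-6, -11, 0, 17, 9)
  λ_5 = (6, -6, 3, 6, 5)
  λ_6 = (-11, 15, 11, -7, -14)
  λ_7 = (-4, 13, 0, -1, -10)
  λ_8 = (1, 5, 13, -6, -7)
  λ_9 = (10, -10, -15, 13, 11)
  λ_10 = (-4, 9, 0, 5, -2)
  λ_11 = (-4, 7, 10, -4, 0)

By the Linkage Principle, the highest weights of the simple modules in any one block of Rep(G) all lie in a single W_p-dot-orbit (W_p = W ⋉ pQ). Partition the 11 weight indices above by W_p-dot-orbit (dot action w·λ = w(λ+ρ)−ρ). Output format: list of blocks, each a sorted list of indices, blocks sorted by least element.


Cartan matrix: type A_5 (|W|=720); un-permuting the 5 rows.

Each λ_j+ρ reduced to Ā_17; 5-tuples below use C's row order:

  λ_1 → (5, 5, 2, 2, 1);  λ_2 → (3, 9, 0, 3, 1);  λ_3 → (3, 9, 0, 3, 1);  λ_4 → (3, 9, 0, 3, 1);  λ_5 → (5, 5, 2, 2, 1);  λ_6 → (3, 9, 0, 3, 1);  λ_7 → (0, 2, 8, 3, 1);  λ_8 → (0, 2, 8, 3, 1);  λ_9 → (0, 2, 8, 3, 1);  λ_10 → (3, 9, 0, 3, 1);  λ_11 → (0, 2, 8, 3, 1)

3 distinct reps among the 11 weights ⇒ 3 W_17-linkage classes:

[[1, 5], [2, 3, 4, 6, 10], [7, 8, 9, 11]]


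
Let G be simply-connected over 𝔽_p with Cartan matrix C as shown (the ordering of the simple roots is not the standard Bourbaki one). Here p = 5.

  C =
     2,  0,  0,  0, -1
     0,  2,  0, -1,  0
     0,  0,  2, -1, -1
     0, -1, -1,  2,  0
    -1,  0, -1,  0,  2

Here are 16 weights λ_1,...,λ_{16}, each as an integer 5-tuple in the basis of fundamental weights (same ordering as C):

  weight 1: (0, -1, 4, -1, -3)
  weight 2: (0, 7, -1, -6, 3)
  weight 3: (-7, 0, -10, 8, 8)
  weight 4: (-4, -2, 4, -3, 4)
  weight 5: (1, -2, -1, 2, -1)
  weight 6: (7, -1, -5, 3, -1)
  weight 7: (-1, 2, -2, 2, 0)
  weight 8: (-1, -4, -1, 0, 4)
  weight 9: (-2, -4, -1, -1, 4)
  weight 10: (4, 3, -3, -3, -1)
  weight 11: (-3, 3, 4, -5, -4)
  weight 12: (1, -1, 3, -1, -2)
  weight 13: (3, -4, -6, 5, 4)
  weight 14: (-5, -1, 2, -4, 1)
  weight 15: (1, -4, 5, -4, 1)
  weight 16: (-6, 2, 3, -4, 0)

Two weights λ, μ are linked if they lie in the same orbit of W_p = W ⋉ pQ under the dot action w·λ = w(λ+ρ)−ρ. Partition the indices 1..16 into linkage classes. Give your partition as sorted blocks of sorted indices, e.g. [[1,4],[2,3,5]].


Type A_5, rank 5, |W|=720; reorder rows/cols to standard.

W_5-reps of the 16 weights in Ā_5 (same 5-coord order as C):

  λ_1 → (1, 0, 3, 0, 1) · λ_2 → (1, 0, 2, 0, 2) · λ_3 → (1, 3, 0, 1, 0) · λ_4 → (2, 1, 0, 2, 0) · λ_5 → (2, 1, 0, 2, 0) · λ_6 → (1, 0, 3, 0, 1) · λ_7 → (0, 2, 0, 2, 1) · λ_8 → (1, 0, 2, 0, 2) · λ_9 → (1, 0, 3, 0, 1) · λ_10 → (1, 0, 2, 0, 2) · λ_11 → (1, 0, 2, 0, 2) · λ_12 → (1, 0, 3, 0, 1) · λ_13 → (0, 2, 0, 2, 1) · λ_14 → (2, 1, 0, 2, 0) · λ_15 → (2, 2, 1, 0, 0) · λ_16 → (1, 0, 3, 0, 1)

Grouping the 16 weights by Ā_5-representative: 6 linkage classes.

[[1, 6, 9, 12, 16], [2, 8, 10, 11], [3], [4, 5, 14], [7, 13], [15]]


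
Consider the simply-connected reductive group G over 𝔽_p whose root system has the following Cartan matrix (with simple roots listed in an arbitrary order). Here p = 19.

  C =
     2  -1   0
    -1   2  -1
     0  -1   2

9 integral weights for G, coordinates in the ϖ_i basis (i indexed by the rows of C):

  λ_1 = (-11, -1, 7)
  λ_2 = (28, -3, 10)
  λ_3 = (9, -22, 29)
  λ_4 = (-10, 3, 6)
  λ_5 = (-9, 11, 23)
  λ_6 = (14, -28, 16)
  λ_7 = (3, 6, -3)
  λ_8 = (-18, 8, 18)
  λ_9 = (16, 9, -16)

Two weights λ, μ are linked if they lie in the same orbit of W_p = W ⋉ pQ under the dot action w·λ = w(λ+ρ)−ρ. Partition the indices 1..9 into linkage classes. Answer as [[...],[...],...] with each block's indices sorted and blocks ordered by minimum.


Root system A_3: the 3×3 matrix C matches after relabeling.

Each λ_j+ρ reduced to Ā_19; 3-tuples below use C's row order:

  1: (0, 8, 2);  2: (0, 8, 2);  3: (0, 8, 2);  4: (4, 5, 2);  5: (4, 5, 2);  6: (4, 5, 2);  7: (4, 5, 2);  8: (0, 8, 2);  9: (4, 5, 2)

These 9 weights hit 2 W_19-dot-orbits; sizes (4, 5):

[[1, 2, 3, 8], [4, 5, 6, 7, 9]]


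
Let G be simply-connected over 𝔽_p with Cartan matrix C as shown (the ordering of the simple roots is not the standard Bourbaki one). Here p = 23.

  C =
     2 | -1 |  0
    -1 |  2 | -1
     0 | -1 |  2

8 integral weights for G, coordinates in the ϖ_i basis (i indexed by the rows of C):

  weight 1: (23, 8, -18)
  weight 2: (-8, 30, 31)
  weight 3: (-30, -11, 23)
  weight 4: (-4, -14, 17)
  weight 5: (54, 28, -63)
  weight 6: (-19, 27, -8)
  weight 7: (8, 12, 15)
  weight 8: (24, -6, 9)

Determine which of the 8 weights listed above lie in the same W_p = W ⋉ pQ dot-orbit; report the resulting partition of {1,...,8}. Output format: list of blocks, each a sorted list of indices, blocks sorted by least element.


Cartan matrix: type A_3 (|W|=24); un-permuting the 3 rows.

W_23-reps of the 8 weights in Ā_23 (same 3-coord order as C):

  [1] (6, 7, 1)
  [2] (6, 7, 1)
  [3] (6, 7, 1)
  [4] (13, 3, 2)
  [5] (6, 7, 1)
  [6] (13, 3, 2)
  [7] (6, 7, 1)
  [8] (13, 3, 2)

2 distinct reps among the 8 weights ⇒ 2 W_23-linkage classes:

[[1, 2, 3, 5, 7], [4, 6, 8]]


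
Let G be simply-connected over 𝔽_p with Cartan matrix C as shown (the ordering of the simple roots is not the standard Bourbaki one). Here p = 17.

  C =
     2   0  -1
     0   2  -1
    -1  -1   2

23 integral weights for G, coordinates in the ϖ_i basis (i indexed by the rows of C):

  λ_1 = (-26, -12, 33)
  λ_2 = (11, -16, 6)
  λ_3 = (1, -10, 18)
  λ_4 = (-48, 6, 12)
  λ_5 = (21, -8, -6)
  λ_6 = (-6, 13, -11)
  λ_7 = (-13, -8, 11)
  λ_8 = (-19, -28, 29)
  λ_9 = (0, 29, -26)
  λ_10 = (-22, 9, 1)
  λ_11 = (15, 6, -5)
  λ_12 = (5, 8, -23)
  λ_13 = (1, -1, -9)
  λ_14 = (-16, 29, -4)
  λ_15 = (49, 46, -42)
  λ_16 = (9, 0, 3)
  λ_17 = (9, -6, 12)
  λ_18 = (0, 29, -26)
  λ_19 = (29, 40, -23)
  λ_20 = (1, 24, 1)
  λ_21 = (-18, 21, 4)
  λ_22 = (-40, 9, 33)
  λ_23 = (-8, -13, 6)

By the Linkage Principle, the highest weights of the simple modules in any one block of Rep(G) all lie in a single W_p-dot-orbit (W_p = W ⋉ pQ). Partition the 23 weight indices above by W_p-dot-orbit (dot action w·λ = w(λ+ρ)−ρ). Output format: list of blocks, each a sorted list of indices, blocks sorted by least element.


C ↔ A_3 under row/col permutation; |W(A_3)| = 24.

W_17-reps of the 23 weights in Ā_17 (same 3-coord order as C):

  [1] (0, 2, 6)
  [2] (2, 5, 8)
  [3] (2, 5, 8)
  [4] (4, 10, 3)
  [5] (5, 0, 7)
  [6] (10, 1, 4)
  [7] (5, 0, 7)
  [8] (10, 1, 4)
  [9] (4, 1, 7)
  [10] (2, 5, 8)
  [11] (10, 1, 4)
  [12] (4, 1, 7)
  [13] (0, 2, 6)
  [14] (10, 1, 4)
  [15] (4, 1, 7)
  [16] (10, 1, 4)
  [17] (4, 1, 7)
  [18] (4, 1, 7)
  [19] (2, 5, 8)
  [20] (2, 5, 8)
  [21] (5, 0, 7)
  [22] (5, 0, 7)
  [23] (5, 0, 7)

The 23 indices split into 6 linkage classes (same alcove rep ⇔ same W_17-dot-orbit):

[[1, 13], [2, 3, 10, 19, 20], [4], [5, 7, 21, 22, 23], [6, 8, 11, 14, 16], [9, 12, 15, 17, 18]]


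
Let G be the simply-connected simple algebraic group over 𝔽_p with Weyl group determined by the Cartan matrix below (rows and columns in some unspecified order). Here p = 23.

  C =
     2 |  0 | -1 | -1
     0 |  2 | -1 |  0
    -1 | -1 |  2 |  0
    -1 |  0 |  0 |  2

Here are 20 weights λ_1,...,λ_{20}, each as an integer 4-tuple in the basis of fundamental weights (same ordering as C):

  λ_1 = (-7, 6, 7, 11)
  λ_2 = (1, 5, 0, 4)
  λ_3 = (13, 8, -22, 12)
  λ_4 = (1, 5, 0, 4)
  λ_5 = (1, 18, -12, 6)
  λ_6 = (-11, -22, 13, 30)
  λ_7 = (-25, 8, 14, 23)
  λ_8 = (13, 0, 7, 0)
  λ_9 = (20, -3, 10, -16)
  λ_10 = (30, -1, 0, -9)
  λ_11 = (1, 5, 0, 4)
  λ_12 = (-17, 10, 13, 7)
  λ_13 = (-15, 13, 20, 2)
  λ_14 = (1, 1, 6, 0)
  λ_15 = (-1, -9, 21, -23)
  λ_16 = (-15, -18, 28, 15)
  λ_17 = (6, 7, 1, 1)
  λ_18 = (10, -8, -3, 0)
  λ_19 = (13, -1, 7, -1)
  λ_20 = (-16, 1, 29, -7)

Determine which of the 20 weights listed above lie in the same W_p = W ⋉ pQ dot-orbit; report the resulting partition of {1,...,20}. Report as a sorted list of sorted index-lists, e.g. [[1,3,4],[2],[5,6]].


Dynkin diagram of C (from the 6 off-diagonal −1 entries): A_4.

Each λ_j+ρ reduced to Ā_23; 4-tuples below use C's row order:

    λ_1 → (6, 7, 2, 6)
    λ_2 → (2, 6, 1, 5)
    λ_3 → (7, 8, 2, 2)
    λ_4 → (2, 6, 1, 5)
    λ_5 → (7, 8, 2, 2)
    λ_6 → (7, 8, 2, 2)
    λ_7 → (14, 0, 8, 0)
    λ_8 → (14, 0, 8, 0)
    λ_9 → (6, 7, 2, 6)
    λ_10 → (14, 0, 8, 0)
    λ_11 → (2, 6, 1, 5)
    λ_12 → (6, 7, 2, 6)
    λ_13 → (2, 2, 7, 1)
    λ_14 → (2, 2, 7, 1)
    λ_15 → (14, 0, 8, 0)
    λ_16 → (6, 7, 2, 6)
    λ_17 → (7, 8, 2, 2)
    λ_18 → (2, 2, 7, 1)
    λ_19 → (14, 0, 8, 0)
    λ_20 → (6, 7, 2, 6)

Partition of {1..20} into 5 W_23-dot-orbits:

[[1, 9, 12, 16, 20], [2, 4, 11], [3, 5, 6, 17], [7, 8, 10, 15, 19], [13, 14, 18]]


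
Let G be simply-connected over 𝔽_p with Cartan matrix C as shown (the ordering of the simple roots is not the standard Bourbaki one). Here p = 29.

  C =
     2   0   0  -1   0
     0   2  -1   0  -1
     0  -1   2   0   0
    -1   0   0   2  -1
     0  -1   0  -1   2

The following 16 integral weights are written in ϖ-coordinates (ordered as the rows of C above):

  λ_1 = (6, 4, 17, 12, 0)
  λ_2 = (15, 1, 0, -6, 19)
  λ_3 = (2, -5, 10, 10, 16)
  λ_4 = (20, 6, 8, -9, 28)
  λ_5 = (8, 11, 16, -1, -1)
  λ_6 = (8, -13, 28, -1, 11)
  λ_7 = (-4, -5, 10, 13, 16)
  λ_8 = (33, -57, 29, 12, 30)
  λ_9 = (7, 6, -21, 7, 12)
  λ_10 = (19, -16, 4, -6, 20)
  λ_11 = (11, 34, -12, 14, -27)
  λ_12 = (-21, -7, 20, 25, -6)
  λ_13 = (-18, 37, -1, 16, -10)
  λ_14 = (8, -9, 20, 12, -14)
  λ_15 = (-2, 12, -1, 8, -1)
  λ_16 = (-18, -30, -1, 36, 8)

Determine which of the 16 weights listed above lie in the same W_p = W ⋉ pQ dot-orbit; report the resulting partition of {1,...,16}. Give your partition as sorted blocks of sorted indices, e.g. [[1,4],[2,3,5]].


Type A_5, rank 5, |W|=720; reorder rows/cols to standard.

λ_j+ρ reflected into Ā_29 (⟨·,θ^∨⟩≤29); 5-tuples as given:

  1: (8, 5, 3, 5, 1) · 2: (6, 2, 2, 5, 13) · 3: (6, 2, 2, 5, 13) · 4: (1, 13, 0, 8, 0) · 5: (0, 12, 8, 0, 0) · 6: (0, 12, 8, 0, 0) · 7: (6, 2, 2, 5, 13) · 8: (6, 2, 2, 5, 13) · 9: (1, 13, 0, 8, 0) · 10: (8, 5, 3, 5, 1) · 11: (6, 2, 2, 5, 13) · 12: (8, 5, 3, 5, 1) · 13: (0, 12, 8, 0, 0) · 14: (1, 13, 0, 8, 0) · 15: (1, 13, 0, 8, 0) · 16: (0, 12, 8, 0, 0)

Grouping the 16 weights by Ā_29-representative: 4 linkage classes.

[[1, 10, 12], [2, 3, 7, 8, 11], [4, 9, 14, 15], [5, 6, 13, 16]]


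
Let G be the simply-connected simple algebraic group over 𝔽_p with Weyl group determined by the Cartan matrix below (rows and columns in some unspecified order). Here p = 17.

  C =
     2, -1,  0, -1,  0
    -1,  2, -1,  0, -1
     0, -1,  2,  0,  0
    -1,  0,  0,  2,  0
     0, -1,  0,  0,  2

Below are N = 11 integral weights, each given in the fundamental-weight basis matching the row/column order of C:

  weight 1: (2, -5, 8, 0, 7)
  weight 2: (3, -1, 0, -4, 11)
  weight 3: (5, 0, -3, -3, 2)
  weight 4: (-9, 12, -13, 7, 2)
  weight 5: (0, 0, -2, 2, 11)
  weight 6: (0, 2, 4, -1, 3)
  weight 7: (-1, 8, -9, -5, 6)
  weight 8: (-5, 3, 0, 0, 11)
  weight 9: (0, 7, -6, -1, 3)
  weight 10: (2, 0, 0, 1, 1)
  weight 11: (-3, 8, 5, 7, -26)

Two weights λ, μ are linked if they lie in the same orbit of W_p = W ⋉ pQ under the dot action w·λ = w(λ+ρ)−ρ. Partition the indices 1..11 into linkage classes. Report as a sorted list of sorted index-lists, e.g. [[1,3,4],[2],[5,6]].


Cartan matrix: type D_5 (|W|=1920); un-permuting the 5 rows.

W_17-reps of the 11 weights in Ā_17 (same 5-coord order as C):

  λ_1+ρ ↦ (1, 3, 5, 0, 4);  λ_2+ρ ↦ (0, 0, 1, 3, 12);  λ_3+ρ ↦ (3, 1, 1, 2, 2);  λ_4+ρ ↦ (1, 3, 5, 0, 4);  λ_5+ρ ↦ (0, 0, 1, 3, 12);  λ_6+ρ ↦ (1, 3, 5, 0, 4);  λ_7+ρ ↦ (1, 3, 5, 0, 4);  λ_8+ρ ↦ (0, 0, 1, 3, 12);  λ_9+ρ ↦ (1, 3, 5, 0, 4);  λ_10+ρ ↦ (3, 1, 1, 2, 2);  λ_11+ρ ↦ (3, 1, 1, 2, 2)

Grouping the 11 weights by Ā_17-representative: 3 linkage classes.

[[1, 4, 6, 7, 9], [2, 5, 8], [3, 10, 11]]


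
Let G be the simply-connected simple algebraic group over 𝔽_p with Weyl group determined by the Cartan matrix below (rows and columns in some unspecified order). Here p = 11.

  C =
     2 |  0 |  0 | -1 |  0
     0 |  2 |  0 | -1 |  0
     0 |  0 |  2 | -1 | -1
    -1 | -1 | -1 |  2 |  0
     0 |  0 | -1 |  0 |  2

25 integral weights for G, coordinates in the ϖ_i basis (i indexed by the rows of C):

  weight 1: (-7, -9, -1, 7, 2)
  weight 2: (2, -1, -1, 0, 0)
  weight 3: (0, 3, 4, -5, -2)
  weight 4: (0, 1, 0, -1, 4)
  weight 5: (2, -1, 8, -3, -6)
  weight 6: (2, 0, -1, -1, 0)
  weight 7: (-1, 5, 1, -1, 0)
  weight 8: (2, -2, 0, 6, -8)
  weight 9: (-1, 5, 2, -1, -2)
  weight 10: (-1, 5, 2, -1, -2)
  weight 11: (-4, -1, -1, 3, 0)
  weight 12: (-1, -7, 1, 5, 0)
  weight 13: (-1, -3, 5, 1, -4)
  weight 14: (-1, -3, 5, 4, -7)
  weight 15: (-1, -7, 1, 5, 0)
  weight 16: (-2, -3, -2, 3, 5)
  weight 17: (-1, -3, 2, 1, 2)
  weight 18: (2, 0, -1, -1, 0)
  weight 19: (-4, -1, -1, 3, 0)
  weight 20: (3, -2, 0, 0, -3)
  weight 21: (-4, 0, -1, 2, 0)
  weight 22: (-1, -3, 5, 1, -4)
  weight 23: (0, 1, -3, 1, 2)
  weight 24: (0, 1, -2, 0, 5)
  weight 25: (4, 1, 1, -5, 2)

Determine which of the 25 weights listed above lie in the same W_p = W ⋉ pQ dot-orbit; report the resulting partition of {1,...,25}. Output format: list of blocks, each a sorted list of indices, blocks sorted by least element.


Type D_5, rank 5, |W|=1920; reorder rows/cols to standard.

λ_j+ρ reflected into Ā_11 (⟨·,θ^∨⟩≤11); 5-tuples as given:

  [1] (0, 2, 3, 0, 3)
  [2] (3, 0, 0, 1, 1)
  [3] (3, 0, 0, 1, 1)
  [4] (1, 2, 1, 0, 5)
  [5] (1, 2, 1, 0, 5)
  [6] (3, 1, 0, 0, 1)
  [7] (0, 6, 2, 0, 1)
  [8] (3, 1, 0, 0, 1)
  [9] (0, 6, 2, 0, 1)
  [10] (0, 6, 2, 0, 1)
  [11] (3, 0, 0, 1, 1)
  [12] (0, 6, 2, 0, 1)
  [13] (0, 2, 3, 0, 3)
  [14] (0, 2, 3, 0, 3)
  [15] (0, 6, 2, 0, 1)
  [16] (1, 2, 1, 0, 5)
  [17] (0, 2, 3, 0, 3)
  [18] (3, 1, 0, 0, 1)
  [19] (3, 0, 0, 1, 1)
  [20] (3, 0, 0, 1, 1)
  [21] (3, 1, 0, 0, 1)
  [22] (0, 2, 3, 0, 3)
  [23] (1, 2, 2, 0, 1)
  [24] (1, 2, 1, 0, 5)
  [25] (1, 2, 2, 0, 1)

Partition of {1..25} into 6 W_11-dot-orbits:

[[1, 13, 14, 17, 22], [2, 3, 11, 19, 20], [4, 5, 16, 24], [6, 8, 18, 21], [7, 9, 10, 12, 15], [23, 25]]


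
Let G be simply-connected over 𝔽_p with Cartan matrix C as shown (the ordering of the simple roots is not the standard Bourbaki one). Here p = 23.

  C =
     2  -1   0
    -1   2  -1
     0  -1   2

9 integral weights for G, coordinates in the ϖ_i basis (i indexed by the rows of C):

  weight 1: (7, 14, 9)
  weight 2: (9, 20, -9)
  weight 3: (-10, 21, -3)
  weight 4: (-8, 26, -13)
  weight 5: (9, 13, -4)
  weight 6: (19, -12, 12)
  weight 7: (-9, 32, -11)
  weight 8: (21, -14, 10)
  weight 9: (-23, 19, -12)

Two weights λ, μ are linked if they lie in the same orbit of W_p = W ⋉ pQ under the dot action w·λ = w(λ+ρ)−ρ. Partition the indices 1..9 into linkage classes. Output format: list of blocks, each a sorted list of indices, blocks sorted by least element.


Root system A_3: the 3×3 matrix C matches after relabeling.

Each λ_j+ρ reduced to Ā_23; 3-tuples below use C's row order:

  [1] (2, 13, 0);  [2] (2, 13, 0);  [3] (9, 11, 2);  [4] (3, 8, 8);  [5] (9, 11, 2);  [6] (9, 11, 2);  [7] (2, 13, 0);  [8] (9, 11, 2);  [9] (9, 11, 2)

3 distinct reps among the 9 weights ⇒ 3 W_23-linkage classes:

[[1, 2, 7], [3, 5, 6, 8, 9], [4]]


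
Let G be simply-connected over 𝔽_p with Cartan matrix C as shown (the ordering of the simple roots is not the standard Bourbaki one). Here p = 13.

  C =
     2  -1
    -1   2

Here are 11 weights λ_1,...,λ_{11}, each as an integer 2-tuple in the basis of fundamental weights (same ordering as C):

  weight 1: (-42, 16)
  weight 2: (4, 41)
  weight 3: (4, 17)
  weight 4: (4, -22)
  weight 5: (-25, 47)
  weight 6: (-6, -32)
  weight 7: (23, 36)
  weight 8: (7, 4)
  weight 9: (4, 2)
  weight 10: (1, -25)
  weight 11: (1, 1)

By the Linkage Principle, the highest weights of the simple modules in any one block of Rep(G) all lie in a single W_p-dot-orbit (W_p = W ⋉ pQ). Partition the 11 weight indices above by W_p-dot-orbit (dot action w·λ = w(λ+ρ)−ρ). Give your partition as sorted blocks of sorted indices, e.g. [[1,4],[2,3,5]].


Root system A_2: the 2×2 matrix C matches after relabeling.

Each λ_j+ρ reduced to Ā_13; 2-tuples below use C's row order:

  1: (2, 9)
  2: (5, 3)
  3: (5, 3)
  4: (5, 3)
  5: (2, 2)
  6: (5, 3)
  7: (2, 9)
  8: (8, 5)
  9: (5, 3)
  10: (2, 9)
  11: (2, 2)

4 distinct reps among the 11 weights ⇒ 4 W_13-linkage classes:

[[1, 7, 10], [2, 3, 4, 6, 9], [5, 11], [8]]


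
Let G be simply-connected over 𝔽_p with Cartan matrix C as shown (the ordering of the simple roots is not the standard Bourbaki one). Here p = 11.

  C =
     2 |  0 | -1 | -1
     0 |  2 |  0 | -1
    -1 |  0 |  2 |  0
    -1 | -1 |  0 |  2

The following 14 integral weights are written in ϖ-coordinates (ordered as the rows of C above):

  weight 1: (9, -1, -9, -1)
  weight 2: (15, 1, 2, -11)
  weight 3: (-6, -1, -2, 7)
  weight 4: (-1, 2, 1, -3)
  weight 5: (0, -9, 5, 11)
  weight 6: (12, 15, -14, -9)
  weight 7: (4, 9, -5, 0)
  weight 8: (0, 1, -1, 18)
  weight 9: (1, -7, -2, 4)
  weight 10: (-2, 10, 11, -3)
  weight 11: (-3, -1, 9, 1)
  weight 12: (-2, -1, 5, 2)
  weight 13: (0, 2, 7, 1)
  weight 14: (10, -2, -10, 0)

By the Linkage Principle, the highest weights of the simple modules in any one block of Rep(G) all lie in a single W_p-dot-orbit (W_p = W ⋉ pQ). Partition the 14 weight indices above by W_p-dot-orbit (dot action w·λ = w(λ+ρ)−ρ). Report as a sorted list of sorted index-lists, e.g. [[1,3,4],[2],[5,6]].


Dynkin diagram of C (from the 6 off-diagonal −1 entries): A_4.

Alcove-folded reps (p=11, 14 weights, presented ϖ-order):

  1: (2, 0, 8, 0)
  2: (1, 0, 5, 2)
  3: (1, 0, 5, 2)
  4: (2, 1, 0, 0)
  5: (1, 0, 1, 3)
  6: (1, 0, 5, 2)
  7: (0, 5, 1, 1)
  8: (2, 0, 8, 0)
  9: (0, 5, 1, 1)
  10: (2, 1, 0, 0)
  11: (2, 0, 8, 0)
  12: (1, 0, 5, 2)
  13: (1, 0, 5, 2)
  14: (2, 0, 8, 0)

5 distinct reps among the 14 weights ⇒ 5 W_11-linkage classes:

[[1, 8, 11, 14], [2, 3, 6, 12, 13], [4, 10], [5], [7, 9]]


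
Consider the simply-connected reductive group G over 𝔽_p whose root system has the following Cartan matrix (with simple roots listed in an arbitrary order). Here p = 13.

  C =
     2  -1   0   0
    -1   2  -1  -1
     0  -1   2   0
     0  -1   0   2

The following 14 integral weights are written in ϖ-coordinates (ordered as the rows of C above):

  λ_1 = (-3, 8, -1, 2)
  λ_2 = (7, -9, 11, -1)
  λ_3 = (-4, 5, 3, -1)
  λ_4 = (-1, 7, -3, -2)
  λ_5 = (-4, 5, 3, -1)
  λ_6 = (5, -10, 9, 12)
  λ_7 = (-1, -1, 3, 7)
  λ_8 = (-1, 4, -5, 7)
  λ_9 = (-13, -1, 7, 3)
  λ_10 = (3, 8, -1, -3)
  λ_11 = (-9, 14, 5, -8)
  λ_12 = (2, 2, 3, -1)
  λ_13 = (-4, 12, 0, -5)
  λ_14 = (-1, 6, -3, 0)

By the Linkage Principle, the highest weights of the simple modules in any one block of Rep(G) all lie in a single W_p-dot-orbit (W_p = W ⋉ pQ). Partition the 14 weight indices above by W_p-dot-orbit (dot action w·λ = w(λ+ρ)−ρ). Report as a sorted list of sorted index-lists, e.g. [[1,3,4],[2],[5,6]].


C ↔ D_4 under row/col permutation; |W(D_4)| = 192.

λ_j+ρ reflected into Ā_13 (⟨·,θ^∨⟩≤13); 4-tuples as given:

    1: (2, 1, 0, 3)
    2: (0, 0, 4, 8)
    3: (3, 3, 4, 0)
    4: (0, 5, 2, 1)
    5: (3, 3, 4, 0)
    6: (2, 1, 0, 3)
    7: (0, 0, 4, 8)
    8: (0, 0, 4, 8)
    9: (0, 0, 4, 8)
    10: (4, 0, 0, 2)
    11: (0, 5, 2, 1)
    12: (3, 3, 4, 0)
    13: (2, 1, 0, 3)
    14: (0, 5, 2, 1)

5 distinct reps among the 14 weights ⇒ 5 W_13-linkage classes:

[[1, 6, 13], [2, 7, 8, 9], [3, 5, 12], [4, 11, 14], [10]]


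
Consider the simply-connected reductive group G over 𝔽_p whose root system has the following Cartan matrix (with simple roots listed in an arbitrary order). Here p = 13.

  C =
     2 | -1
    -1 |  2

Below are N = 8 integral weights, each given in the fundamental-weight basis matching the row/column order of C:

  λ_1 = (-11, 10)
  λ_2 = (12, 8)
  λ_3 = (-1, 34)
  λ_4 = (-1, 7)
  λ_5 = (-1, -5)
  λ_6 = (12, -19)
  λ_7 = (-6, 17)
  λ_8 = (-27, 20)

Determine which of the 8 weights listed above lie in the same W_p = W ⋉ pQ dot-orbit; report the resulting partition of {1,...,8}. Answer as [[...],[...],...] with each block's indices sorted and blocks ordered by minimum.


Type A_2, rank 2, |W|=6; reorder rows/cols to standard.

Alcove-folded reps (p=13, 8 weights, presented ϖ-order):

  λ_1 → (10, 1);  λ_2 → (4, 0);  λ_3 → (4, 0);  λ_4 → (0, 8);  λ_5 → (4, 0);  λ_6 → (0, 8);  λ_7 → (0, 8);  λ_8 → (0, 8)

The 8 indices split into 3 linkage classes (same alcove rep ⇔ same W_13-dot-orbit):

[[1], [2, 3, 5], [4, 6, 7, 8]]
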